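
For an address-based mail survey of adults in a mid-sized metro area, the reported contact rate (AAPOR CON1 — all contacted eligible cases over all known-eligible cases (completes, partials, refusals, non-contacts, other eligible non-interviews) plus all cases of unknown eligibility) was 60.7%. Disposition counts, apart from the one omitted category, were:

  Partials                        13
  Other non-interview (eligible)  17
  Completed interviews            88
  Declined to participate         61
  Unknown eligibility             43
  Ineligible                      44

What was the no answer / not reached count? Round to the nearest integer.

Num: 88 + 13 + 61 + 17 = 179
CON1 = 179 / D = 0.607
D = 179 / 0.607 = 294.9
Remaining denominator categories sum to 222
no answer / not reached = 294.9 − 222 ≈ 73

73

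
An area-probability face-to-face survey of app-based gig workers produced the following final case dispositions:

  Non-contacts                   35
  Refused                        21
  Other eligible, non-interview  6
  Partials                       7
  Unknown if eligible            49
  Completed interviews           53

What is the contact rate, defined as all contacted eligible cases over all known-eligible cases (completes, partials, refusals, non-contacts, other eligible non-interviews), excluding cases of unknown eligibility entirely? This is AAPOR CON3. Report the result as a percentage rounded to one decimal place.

Top = 53 + 7 + 21 + 6 = 87
Denominator = 53 + 7 + 21 + 35 + 6 = 122
CON3 = 87 / 122 = 0.7131

71.3%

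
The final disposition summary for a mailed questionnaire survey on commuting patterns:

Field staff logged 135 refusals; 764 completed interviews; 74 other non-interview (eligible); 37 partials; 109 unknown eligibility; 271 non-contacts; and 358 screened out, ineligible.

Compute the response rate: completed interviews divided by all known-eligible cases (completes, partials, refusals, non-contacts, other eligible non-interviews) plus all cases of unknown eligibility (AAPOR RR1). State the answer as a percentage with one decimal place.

55.0%

Top = 764
Denom = 764 + 37 + 135 + 271 + 74 + 109 = 1390
RR1 = 764 / 1390 = 0.5496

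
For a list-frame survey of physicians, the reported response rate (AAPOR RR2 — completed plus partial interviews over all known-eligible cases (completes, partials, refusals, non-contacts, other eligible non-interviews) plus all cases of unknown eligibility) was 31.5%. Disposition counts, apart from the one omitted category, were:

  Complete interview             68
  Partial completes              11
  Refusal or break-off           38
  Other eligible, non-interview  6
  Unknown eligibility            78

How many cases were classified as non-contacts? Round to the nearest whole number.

Numerator: 68 + 11 = 79
RR2 = 79 / D = 0.315
D = 79 / 0.315 = 250.8
Remaining denominator categories sum to 201
non-contacts = 250.8 − 201 ≈ 50

50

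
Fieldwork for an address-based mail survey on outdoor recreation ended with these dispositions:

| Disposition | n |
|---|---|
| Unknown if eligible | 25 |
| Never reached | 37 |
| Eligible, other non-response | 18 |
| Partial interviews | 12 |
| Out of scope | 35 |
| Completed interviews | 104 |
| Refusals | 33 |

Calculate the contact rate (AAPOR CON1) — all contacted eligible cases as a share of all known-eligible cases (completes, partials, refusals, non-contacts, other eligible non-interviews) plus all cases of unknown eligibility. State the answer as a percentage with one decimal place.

Numerator = 104 + 12 + 33 + 18 = 167
Base = 104 + 12 + 33 + 37 + 18 + 25 = 229
CON1 = 167 / 229 = 0.7293

72.9%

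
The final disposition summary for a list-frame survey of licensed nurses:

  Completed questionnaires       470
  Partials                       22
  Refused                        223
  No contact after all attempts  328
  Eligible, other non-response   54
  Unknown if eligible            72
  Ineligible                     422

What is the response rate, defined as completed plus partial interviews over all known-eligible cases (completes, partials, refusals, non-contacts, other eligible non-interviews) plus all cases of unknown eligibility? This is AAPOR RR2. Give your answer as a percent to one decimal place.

42.1%

Numerator → 470 + 22 = 492
Denom → 470 + 22 + 223 + 328 + 54 + 72 = 1169
RR2 = 492 / 1169 = 0.4209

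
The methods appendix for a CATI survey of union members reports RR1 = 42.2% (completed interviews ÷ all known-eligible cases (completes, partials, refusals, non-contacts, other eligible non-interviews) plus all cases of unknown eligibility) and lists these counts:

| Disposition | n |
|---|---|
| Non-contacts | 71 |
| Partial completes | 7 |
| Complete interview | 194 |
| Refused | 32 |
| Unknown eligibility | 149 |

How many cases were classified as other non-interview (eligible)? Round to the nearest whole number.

7

RR1 = 194 / D = 0.422
D = 194 / 0.422 = 459.7
Remaining denominator categories sum to 453
other non-interview (eligible) = 459.7 − 453 ≈ 7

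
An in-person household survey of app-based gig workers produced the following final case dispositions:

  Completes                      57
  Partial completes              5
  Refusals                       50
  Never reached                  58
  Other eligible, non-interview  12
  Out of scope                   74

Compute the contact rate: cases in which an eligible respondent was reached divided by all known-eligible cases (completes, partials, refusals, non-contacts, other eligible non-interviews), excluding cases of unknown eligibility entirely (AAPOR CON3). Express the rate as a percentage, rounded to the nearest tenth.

68.1%

Numerator: 57 + 5 + 50 + 12 = 124
Denominator: 57 + 5 + 50 + 58 + 12 = 182
CON3 = 124 / 182 = 0.6813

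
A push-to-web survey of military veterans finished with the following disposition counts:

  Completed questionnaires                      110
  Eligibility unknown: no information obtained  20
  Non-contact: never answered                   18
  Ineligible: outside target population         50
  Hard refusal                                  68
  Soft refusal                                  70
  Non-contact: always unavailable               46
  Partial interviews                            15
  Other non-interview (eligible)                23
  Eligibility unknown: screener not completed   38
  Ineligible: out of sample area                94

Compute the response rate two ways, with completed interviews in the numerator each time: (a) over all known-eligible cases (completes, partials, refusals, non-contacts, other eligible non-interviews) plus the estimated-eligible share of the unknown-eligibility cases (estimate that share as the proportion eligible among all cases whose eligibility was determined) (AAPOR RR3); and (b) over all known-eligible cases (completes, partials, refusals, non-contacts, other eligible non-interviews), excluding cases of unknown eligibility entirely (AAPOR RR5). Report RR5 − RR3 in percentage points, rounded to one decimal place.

Declined to participate = 68 + 70 = 138
No answer / not reached = 18 + 46 = 64
Undetermined eligibility = 38 + 20 = 58
Ineligible = 50 + 94 = 144
Numerator = 110
Known eligible = 110 + 15 + 138 + 64 + 23 = 350
e = 350 / (350 + 144) = 350 / 494 = 0.7085
e × U = 0.7085 × 58 = 41.09
Denom = 350 + 41.09 = 391.09
RR3 = 110 / 391.09 = 0.2813
Denom = 110 + 15 + 138 + 64 + 23 = 350
RR5 = 110 / 350 = 0.3143
Difference = 31.43 − 28.13 = 3.30 percentage points

3.3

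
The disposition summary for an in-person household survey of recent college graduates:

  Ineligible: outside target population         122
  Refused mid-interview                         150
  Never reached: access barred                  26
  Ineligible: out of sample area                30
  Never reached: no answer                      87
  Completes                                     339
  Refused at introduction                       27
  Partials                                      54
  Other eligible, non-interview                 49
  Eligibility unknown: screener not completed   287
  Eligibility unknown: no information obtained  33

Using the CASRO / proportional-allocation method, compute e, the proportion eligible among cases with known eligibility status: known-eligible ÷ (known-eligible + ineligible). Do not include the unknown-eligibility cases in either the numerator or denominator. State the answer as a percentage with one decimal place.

82.8%

Refused = 27 + 150 = 177
Non-contacts = 87 + 26 = 113
Undetermined eligibility = 287 + 33 = 320
Screened out, ineligible = 122 + 30 = 152
Determined eligible = 339 + 54 + 177 + 113 + 49 = 732
e = 732 / (732 + 152) = 732 / 884 = 0.8281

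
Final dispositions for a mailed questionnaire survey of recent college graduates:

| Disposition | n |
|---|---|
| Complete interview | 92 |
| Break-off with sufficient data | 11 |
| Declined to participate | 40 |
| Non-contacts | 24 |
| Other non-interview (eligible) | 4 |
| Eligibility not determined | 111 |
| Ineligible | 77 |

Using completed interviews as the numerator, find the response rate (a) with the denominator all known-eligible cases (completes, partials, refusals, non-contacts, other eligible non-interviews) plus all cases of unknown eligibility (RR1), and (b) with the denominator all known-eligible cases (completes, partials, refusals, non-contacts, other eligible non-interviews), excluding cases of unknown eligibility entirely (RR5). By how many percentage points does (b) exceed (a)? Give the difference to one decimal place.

21.2

Num = 92
Denominator = 92 + 11 + 40 + 24 + 4 + 111 = 282
RR1 = 92 / 282 = 0.3262
Denominator = 92 + 11 + 40 + 24 + 4 = 171
RR5 = 92 / 171 = 0.5380
Difference = 53.80 − 32.62 = 21.18 percentage points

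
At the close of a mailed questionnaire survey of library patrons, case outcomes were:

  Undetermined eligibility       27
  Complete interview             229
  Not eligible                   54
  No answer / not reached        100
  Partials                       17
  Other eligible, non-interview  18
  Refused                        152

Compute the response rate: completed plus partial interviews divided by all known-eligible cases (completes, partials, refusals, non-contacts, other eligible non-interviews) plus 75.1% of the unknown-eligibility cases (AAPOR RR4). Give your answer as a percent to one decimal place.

Num → 229 + 17 = 246
Eligible (known) → 229 + 17 + 152 + 100 + 18 = 516
e × U → 0.7510 × 27 = 20.28
Denom → 516 + 20.28 = 536.28
RR4 = 246 / 536.28 = 0.4587

45.9%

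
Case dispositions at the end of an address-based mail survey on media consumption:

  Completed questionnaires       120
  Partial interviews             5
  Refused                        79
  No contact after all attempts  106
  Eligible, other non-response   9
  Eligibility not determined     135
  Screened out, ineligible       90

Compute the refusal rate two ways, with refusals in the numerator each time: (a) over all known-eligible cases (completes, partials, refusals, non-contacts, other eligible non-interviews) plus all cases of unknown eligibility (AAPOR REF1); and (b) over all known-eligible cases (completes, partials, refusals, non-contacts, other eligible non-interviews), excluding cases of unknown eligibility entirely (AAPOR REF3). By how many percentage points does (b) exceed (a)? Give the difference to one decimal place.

Numerator = 79
Base = 120 + 5 + 79 + 106 + 9 + 135 = 454
REF1 = 79 / 454 = 0.1740
Base = 120 + 5 + 79 + 106 + 9 = 319
REF3 = 79 / 319 = 0.2476
Difference = 24.76 − 17.40 = 7.36 percentage points

7.4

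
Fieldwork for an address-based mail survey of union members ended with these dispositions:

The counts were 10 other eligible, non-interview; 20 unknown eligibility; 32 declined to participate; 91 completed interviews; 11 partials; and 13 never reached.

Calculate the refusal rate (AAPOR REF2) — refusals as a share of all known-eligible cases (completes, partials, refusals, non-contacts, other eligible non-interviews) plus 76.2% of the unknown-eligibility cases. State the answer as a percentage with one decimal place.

18.6%

Top → 32
Eligible (known) → 91 + 11 + 32 + 13 + 10 = 157
Eligible share of unknowns → 0.7620 × 20 = 15.24
Denom → 157 + 15.24 = 172.24
REF2 = 32 / 172.24 = 0.1858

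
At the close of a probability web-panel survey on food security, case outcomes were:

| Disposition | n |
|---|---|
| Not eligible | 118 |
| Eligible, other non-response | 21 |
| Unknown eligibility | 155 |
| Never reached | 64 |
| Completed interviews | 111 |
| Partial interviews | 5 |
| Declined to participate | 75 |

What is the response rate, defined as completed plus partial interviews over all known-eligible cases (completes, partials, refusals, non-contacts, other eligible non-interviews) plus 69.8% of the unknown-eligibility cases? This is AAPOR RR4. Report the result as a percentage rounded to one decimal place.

Num = 111 + 5 = 116
Determined eligible = 111 + 5 + 75 + 64 + 21 = 276
Eligible share of unknowns = 0.6980 × 155 = 108.19
Denom = 276 + 108.19 = 384.19
RR4 = 116 / 384.19 = 0.3019

30.2%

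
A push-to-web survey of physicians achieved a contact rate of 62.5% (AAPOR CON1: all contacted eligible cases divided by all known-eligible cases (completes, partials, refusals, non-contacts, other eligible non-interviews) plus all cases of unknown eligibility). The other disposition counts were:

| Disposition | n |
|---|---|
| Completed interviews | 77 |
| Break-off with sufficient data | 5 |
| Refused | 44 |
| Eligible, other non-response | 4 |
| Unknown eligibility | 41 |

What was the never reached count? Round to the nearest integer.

37

Numerator: 77 + 5 + 44 + 4 = 130
CON1 = 130 / D = 0.625
D = 130 / 0.625 = 208.0
Remaining denominator categories sum to 171
never reached = 208.0 − 171 ≈ 37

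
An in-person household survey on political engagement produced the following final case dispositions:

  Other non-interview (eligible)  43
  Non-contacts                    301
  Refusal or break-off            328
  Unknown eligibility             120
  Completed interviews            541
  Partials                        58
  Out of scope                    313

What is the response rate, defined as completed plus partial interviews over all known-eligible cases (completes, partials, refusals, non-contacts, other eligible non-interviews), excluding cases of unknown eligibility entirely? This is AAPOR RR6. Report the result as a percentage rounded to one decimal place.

Top: 541 + 58 = 599
Base: 541 + 58 + 328 + 301 + 43 = 1271
RR6 = 599 / 1271 = 0.4713

47.1%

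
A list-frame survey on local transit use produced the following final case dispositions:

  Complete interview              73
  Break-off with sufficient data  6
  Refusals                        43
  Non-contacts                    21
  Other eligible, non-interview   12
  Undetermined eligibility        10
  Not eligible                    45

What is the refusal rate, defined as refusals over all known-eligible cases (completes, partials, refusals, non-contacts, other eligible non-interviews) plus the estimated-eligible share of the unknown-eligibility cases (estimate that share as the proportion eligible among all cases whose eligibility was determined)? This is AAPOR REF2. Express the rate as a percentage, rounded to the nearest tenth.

Top: 43
Determined eligible: 73 + 6 + 43 + 21 + 12 = 155
e = 155 / (155 + 45) = 155 / 200 = 0.7750
Eligible share of unknowns: 0.7750 × 10 = 7.75
Denom: 155 + 7.75 = 162.75
REF2 = 43 / 162.75 = 0.2642

26.4%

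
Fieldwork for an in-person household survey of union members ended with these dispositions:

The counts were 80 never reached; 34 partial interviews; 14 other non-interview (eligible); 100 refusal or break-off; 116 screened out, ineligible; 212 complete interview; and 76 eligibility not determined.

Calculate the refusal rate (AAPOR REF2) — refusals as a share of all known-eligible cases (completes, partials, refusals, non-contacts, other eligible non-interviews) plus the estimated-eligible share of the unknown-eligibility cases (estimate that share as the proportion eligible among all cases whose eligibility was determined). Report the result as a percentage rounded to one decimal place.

20.0%

Numerator → 100
Known eligible → 212 + 34 + 100 + 80 + 14 = 440
e = 440 / (440 + 116) = 440 / 556 = 0.7914
Estimated eligible among unknowns → 0.7914 × 76 = 60.15
Base → 440 + 60.15 = 500.15
REF2 = 100 / 500.15 = 0.1999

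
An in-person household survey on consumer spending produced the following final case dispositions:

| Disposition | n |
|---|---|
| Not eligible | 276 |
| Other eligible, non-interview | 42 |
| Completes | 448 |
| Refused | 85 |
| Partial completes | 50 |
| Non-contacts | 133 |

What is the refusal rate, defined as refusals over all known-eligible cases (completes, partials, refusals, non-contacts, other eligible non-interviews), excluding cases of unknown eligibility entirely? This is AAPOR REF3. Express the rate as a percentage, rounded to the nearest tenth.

11.2%

Numerator = 85
Base = 448 + 50 + 85 + 133 + 42 = 758
REF3 = 85 / 758 = 0.1121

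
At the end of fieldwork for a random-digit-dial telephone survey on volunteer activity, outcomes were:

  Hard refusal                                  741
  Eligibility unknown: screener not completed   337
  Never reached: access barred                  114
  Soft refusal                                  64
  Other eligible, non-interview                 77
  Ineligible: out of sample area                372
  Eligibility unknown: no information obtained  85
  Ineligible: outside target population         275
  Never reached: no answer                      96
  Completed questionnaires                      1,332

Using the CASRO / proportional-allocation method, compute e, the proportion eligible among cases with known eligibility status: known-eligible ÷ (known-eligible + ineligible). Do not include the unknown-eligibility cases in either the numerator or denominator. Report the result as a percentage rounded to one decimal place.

78.9%

Declined to participate = 741 + 64 = 805
Never reached = 96 + 114 = 210
Unknown eligibility = 337 + 85 = 422
Out of scope = 275 + 372 = 647
Eligible (known) = 1332 + 805 + 210 + 77 = 2424
e = 2424 / (2424 + 647) = 2424 / 3071 = 0.7893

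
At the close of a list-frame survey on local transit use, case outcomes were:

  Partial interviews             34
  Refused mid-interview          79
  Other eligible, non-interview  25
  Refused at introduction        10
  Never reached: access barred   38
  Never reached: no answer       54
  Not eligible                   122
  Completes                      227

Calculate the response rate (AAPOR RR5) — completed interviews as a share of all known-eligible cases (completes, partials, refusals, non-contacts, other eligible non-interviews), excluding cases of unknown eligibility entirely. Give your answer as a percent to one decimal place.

Refused = 10 + 79 = 89
Non-contacts = 54 + 38 = 92
Num: 227
Base: 227 + 34 + 89 + 92 + 25 = 467
RR5 = 227 / 467 = 0.4861

48.6%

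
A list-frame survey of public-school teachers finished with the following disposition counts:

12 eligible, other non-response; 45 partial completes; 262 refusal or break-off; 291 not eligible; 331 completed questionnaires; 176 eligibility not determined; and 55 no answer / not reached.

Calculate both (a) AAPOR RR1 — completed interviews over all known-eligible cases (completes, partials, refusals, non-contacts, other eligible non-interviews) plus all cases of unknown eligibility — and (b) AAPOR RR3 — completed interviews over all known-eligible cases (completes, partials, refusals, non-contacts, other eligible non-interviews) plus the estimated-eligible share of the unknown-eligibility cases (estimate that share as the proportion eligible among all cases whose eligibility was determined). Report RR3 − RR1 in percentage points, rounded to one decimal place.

Numerator: 331
Denom: 331 + 45 + 262 + 55 + 12 + 176 = 881
RR1 = 331 / 881 = 0.3757
Eligible (known): 331 + 45 + 262 + 55 + 12 = 705
e = 705 / (705 + 291) = 705 / 996 = 0.7078
e × U: 0.7078 × 176 = 124.57
Denom: 705 + 124.57 = 829.57
RR3 = 331 / 829.57 = 0.3990
Difference = 39.90 − 37.57 = 2.33 percentage points

2.3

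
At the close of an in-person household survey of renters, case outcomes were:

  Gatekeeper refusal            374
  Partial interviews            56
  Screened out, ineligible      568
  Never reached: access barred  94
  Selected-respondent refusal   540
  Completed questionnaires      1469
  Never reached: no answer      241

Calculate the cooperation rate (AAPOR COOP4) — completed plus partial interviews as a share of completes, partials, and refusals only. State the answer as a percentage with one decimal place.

62.5%

Refusal or break-off = 374 + 540 = 914
No contact after all attempts = 241 + 94 = 335
Num → 1469 + 56 = 1525
Denom → 1469 + 56 + 914 = 2439
COOP4 = 1525 / 2439 = 0.6253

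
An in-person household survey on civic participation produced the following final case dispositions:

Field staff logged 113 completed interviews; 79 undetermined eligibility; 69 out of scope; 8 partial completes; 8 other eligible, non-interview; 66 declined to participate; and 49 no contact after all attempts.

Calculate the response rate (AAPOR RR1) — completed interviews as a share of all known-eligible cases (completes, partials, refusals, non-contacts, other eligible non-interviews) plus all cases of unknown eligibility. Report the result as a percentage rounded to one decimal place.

35.0%

Top: 113
Denominator: 113 + 8 + 66 + 49 + 8 + 79 = 323
RR1 = 113 / 323 = 0.3498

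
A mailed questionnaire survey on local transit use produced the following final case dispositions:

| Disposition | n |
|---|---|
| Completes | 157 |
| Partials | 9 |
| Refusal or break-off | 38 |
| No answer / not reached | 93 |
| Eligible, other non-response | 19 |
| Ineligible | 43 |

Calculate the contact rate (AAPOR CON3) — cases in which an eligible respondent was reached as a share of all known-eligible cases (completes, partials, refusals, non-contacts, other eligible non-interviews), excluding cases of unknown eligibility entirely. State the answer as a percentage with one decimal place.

Numerator → 157 + 9 + 38 + 19 = 223
Denominator → 157 + 9 + 38 + 93 + 19 = 316
CON3 = 223 / 316 = 0.7057

70.6%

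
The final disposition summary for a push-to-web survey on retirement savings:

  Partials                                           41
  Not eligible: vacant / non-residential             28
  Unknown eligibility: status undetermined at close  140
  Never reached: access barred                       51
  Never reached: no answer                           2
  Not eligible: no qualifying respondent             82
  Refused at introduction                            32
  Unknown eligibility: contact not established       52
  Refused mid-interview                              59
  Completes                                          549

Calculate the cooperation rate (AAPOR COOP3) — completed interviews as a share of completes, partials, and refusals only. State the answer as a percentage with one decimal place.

80.6%

Refusals = 32 + 59 = 91
Never reached = 2 + 51 = 53
Unknown eligibility = 52 + 140 = 192
Ineligible = 82 + 28 = 110
Num → 549
Denom → 549 + 41 + 91 = 681
COOP3 = 549 / 681 = 0.8062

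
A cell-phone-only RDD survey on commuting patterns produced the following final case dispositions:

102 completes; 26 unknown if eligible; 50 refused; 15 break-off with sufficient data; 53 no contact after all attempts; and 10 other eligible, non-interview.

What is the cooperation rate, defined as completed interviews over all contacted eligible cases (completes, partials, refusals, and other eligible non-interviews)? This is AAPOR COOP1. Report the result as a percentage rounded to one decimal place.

Top: 102
Base: 102 + 15 + 50 + 10 = 177
COOP1 = 102 / 177 = 0.5763

57.6%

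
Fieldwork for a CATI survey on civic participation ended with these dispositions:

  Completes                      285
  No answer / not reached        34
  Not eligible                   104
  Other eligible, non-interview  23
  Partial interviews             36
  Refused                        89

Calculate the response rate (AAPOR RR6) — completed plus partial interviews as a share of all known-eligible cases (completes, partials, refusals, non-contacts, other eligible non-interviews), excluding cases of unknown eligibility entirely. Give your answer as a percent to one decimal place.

68.7%

Numerator = 285 + 36 = 321
Denominator = 285 + 36 + 89 + 34 + 23 = 467
RR6 = 321 / 467 = 0.6874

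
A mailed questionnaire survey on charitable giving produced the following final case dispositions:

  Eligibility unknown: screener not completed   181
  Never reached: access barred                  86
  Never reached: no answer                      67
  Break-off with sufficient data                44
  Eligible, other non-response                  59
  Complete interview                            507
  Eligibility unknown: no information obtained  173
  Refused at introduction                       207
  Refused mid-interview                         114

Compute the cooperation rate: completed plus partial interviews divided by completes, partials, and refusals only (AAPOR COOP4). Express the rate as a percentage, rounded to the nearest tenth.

Refusals = 207 + 114 = 321
No contact after all attempts = 67 + 86 = 153
Eligibility not determined = 181 + 173 = 354
Numerator = 507 + 44 = 551
Base = 507 + 44 + 321 = 872
COOP4 = 551 / 872 = 0.6319

63.2%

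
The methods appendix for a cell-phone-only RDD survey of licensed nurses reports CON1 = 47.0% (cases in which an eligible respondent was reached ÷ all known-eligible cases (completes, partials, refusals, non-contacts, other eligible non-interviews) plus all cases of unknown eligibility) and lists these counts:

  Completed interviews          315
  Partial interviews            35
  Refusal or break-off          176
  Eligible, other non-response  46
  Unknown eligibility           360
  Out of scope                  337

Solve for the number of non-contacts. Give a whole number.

Top = 315 + 35 + 176 + 46 = 572
CON1 = 572 / D = 0.470
D = 572 / 0.470 = 1217.0
Remaining denominator categories sum to 932
non-contacts = 1217.0 − 932 ≈ 285

285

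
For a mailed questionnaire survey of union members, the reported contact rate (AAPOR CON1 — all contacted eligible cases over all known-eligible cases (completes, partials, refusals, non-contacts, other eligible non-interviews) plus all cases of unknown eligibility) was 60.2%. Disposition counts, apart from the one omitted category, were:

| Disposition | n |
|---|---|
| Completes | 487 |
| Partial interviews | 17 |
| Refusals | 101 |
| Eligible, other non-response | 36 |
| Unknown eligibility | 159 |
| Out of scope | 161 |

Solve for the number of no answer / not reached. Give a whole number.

Numerator → 487 + 17 + 101 + 36 = 641
CON1 = 641 / D = 0.602
D = 641 / 0.602 = 1064.8
Other denominator terms total 800
no answer / not reached = 1064.8 − 800 ≈ 265

265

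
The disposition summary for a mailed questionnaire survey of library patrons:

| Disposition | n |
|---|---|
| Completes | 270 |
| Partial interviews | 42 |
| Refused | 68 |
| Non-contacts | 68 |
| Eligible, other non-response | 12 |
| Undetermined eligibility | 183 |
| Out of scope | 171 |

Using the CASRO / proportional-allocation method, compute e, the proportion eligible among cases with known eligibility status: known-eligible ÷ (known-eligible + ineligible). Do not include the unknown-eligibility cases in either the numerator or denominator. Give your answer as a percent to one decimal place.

Eligible (known) → 270 + 42 + 68 + 68 + 12 = 460
e = 460 / (460 + 171) = 460 / 631 = 0.7290

72.9%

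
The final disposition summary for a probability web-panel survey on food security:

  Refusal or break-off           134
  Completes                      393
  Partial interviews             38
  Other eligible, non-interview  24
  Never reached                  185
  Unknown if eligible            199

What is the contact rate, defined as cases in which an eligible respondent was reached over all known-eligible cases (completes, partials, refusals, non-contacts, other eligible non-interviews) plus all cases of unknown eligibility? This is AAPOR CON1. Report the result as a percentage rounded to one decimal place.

Num: 393 + 38 + 134 + 24 = 589
Base: 393 + 38 + 134 + 185 + 24 + 199 = 973
CON1 = 589 / 973 = 0.6053

60.5%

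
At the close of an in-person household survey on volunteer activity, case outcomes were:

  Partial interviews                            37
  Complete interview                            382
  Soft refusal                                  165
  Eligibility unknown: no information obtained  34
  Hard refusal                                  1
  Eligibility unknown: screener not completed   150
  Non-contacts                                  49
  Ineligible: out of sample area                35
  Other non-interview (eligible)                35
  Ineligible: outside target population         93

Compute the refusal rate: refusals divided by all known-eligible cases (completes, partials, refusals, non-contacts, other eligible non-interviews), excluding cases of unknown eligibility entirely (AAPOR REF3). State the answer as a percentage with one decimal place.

24.8%

Declined to participate = 1 + 165 = 166
Undetermined eligibility = 150 + 34 = 184
Ineligible = 93 + 35 = 128
Num: 166
Base: 382 + 37 + 166 + 49 + 35 = 669
REF3 = 166 / 669 = 0.2481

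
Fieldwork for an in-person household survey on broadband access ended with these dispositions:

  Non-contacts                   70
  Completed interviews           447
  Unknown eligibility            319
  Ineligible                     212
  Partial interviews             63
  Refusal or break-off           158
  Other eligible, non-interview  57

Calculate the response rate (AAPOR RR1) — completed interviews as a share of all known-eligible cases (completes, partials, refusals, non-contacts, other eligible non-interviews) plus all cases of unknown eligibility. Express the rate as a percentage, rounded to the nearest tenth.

Top: 447
Denominator: 447 + 63 + 158 + 70 + 57 + 319 = 1114
RR1 = 447 / 1114 = 0.4013

40.1%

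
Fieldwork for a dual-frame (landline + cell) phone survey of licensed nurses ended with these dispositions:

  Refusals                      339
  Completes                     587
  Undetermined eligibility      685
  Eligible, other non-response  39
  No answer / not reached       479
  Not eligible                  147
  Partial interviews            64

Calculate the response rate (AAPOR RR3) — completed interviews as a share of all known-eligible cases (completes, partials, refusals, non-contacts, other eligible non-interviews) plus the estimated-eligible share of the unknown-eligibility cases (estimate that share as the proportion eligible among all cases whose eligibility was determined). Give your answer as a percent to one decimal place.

Top → 587
Determined eligible → 587 + 64 + 339 + 479 + 39 = 1508
e = 1508 / (1508 + 147) = 1508 / 1655 = 0.9112
Eligible share of unknowns → 0.9112 × 685 = 624.17
Denom → 1508 + 624.17 = 2132.17
RR3 = 587 / 2132.17 = 0.2753

27.5%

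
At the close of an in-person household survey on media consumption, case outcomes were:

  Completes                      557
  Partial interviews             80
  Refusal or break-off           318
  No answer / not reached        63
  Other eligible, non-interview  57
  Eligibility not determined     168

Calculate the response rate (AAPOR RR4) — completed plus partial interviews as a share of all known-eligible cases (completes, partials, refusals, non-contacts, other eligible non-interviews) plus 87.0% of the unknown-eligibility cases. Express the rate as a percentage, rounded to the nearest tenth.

Top = 557 + 80 = 637
Known eligible = 557 + 80 + 318 + 63 + 57 = 1075
Eligible share of unknowns = 0.8700 × 168 = 146.16
Denom = 1075 + 146.16 = 1221.16
RR4 = 637 / 1221.16 = 0.5216

52.2%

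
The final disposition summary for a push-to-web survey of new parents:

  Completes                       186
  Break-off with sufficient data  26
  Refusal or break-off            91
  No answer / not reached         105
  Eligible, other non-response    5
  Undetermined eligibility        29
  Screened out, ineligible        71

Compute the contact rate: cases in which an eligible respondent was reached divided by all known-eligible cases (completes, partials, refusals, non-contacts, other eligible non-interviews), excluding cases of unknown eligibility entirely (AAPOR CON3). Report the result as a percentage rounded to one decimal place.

74.6%

Num: 186 + 26 + 91 + 5 = 308
Denominator: 186 + 26 + 91 + 105 + 5 = 413
CON3 = 308 / 413 = 0.7458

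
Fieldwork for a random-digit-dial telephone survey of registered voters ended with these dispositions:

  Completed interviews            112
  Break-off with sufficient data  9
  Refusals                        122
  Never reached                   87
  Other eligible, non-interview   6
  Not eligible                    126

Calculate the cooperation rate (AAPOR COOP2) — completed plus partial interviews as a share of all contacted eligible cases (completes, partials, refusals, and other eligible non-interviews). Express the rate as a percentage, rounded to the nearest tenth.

48.6%

Num → 112 + 9 = 121
Denominator → 112 + 9 + 122 + 6 = 249
COOP2 = 121 / 249 = 0.4859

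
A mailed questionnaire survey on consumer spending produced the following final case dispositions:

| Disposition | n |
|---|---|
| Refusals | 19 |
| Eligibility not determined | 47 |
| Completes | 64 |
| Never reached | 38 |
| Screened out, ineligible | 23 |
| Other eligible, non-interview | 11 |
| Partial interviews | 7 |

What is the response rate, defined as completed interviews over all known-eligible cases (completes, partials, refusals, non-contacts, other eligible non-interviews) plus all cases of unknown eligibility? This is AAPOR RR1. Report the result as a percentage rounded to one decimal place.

Top → 64
Denom → 64 + 7 + 19 + 38 + 11 + 47 = 186
RR1 = 64 / 186 = 0.3441

34.4%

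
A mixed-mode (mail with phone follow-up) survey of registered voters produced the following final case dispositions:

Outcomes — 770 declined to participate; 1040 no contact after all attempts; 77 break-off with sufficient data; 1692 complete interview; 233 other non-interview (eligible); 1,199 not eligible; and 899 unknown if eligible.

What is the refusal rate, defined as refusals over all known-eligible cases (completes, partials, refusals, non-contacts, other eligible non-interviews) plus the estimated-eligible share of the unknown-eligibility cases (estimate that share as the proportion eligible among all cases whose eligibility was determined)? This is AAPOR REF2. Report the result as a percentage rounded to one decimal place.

Num = 770
Eligible (known) = 1692 + 77 + 770 + 1040 + 233 = 3812
e = 3812 / (3812 + 1199) = 3812 / 5011 = 0.7607
Estimated eligible among unknowns = 0.7607 × 899 = 683.87
Base = 3812 + 683.87 = 4495.87
REF2 = 770 / 4495.87 = 0.1713

17.1%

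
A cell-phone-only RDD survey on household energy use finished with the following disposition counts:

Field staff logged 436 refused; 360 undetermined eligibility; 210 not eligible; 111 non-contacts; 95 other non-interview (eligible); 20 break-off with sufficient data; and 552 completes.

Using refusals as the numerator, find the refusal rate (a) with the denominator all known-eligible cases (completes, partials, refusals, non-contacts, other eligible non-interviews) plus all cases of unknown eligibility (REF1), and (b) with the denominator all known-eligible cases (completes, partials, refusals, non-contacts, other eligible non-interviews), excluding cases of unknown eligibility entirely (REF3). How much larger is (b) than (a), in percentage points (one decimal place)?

Top: 436
Denominator: 552 + 20 + 436 + 111 + 95 + 360 = 1574
REF1 = 436 / 1574 = 0.2770
Denominator: 552 + 20 + 436 + 111 + 95 = 1214
REF3 = 436 / 1214 = 0.3591
Difference = 35.91 − 27.70 = 8.21 percentage points

8.2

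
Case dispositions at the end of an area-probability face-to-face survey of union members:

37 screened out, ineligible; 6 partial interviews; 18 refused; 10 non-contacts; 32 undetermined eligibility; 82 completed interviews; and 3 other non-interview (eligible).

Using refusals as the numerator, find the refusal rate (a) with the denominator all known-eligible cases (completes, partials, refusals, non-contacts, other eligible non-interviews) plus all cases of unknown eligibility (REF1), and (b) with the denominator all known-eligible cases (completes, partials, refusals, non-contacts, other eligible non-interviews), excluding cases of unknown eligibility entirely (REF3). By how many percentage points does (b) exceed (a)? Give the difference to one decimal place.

Num = 18
Denominator = 82 + 6 + 18 + 10 + 3 + 32 = 151
REF1 = 18 / 151 = 0.1192
Denominator = 82 + 6 + 18 + 10 + 3 = 119
REF3 = 18 / 119 = 0.1513
Difference = 15.13 − 11.92 = 3.21 percentage points

3.2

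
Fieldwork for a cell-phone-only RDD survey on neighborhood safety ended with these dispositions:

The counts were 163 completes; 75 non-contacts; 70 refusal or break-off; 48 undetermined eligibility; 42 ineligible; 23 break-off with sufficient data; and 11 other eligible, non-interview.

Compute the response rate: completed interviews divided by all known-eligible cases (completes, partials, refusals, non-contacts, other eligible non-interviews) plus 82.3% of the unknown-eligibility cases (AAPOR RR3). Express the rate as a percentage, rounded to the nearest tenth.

42.7%

Num: 163
Determined eligible: 163 + 23 + 70 + 75 + 11 = 342
Eligible share of unknowns: 0.8230 × 48 = 39.50
Base: 342 + 39.50 = 381.50
RR3 = 163 / 381.50 = 0.4273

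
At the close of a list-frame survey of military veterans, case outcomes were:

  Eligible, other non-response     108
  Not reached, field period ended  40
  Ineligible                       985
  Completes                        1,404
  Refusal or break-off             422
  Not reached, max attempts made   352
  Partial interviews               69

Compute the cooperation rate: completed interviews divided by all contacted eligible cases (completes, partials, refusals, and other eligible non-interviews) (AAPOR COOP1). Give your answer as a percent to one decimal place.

70.1%

No answer / not reached = 40 + 352 = 392
Top = 1404
Denominator = 1404 + 69 + 422 + 108 = 2003
COOP1 = 1404 / 2003 = 0.7009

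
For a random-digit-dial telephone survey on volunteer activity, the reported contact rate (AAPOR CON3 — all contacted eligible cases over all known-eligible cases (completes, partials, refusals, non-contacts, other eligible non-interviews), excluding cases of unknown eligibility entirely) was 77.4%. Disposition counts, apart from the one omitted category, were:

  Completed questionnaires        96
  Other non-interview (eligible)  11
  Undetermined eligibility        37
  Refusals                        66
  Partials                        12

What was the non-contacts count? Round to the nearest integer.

54

Numerator = 96 + 12 + 66 + 11 = 185
CON3 = 185 / D = 0.774
D = 185 / 0.774 = 239.0
Other denominator terms total 185
non-contacts = 239.0 − 185 ≈ 54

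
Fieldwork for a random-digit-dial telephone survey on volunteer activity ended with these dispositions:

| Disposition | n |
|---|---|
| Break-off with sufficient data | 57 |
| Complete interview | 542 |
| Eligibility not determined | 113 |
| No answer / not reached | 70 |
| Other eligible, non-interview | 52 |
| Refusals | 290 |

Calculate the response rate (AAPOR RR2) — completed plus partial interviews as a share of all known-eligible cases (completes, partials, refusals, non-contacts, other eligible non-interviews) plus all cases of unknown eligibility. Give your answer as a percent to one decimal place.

53.3%

Top = 542 + 57 = 599
Denominator = 542 + 57 + 290 + 70 + 52 + 113 = 1124
RR2 = 599 / 1124 = 0.5329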